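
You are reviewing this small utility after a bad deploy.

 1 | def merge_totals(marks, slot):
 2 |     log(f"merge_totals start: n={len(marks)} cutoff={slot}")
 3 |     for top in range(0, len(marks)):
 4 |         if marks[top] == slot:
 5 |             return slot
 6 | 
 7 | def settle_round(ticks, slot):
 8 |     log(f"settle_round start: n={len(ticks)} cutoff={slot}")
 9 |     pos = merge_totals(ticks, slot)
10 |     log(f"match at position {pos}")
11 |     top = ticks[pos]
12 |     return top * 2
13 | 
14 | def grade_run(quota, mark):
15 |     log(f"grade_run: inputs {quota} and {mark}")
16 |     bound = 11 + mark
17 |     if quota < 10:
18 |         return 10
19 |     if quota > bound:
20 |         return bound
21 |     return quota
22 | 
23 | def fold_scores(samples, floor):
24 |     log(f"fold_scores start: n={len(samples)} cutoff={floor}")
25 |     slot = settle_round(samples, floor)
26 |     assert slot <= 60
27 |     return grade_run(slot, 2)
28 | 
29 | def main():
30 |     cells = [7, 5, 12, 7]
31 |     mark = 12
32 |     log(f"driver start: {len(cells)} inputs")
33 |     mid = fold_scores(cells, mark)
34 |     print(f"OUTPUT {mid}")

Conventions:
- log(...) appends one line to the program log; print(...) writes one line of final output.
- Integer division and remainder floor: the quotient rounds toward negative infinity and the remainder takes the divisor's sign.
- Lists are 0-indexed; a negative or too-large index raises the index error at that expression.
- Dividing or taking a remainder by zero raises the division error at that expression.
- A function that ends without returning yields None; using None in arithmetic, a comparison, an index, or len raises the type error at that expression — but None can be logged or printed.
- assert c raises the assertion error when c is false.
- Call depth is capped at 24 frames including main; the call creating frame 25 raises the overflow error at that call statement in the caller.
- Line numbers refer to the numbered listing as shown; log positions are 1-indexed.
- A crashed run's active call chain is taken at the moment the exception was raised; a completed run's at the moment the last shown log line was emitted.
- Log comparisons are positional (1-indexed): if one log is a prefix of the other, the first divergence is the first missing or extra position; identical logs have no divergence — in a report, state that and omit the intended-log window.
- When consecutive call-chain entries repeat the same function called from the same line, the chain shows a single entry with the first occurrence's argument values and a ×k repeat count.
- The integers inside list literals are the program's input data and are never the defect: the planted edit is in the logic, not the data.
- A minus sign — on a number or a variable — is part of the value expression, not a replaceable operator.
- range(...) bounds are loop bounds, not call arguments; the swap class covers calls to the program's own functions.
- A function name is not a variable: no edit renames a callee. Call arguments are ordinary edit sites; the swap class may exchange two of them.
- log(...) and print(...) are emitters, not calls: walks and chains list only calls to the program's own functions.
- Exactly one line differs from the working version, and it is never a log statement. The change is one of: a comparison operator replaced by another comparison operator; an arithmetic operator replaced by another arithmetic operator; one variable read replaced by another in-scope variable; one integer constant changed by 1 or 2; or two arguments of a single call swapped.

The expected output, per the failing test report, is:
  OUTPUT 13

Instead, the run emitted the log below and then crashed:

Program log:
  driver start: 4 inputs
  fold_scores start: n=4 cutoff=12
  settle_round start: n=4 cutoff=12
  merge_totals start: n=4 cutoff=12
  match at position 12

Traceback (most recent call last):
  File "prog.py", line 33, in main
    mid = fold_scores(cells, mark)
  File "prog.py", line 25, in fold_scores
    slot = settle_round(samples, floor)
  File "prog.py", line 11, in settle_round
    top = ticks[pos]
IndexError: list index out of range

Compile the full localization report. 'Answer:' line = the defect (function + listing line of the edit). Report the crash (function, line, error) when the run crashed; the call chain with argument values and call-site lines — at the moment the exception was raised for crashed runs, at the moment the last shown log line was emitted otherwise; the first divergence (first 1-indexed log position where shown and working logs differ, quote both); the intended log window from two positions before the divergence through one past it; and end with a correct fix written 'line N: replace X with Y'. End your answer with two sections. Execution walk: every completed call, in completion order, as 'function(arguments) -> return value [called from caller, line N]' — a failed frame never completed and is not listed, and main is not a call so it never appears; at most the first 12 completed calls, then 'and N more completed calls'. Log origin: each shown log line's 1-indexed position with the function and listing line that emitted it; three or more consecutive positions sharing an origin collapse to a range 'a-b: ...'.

Answer: the defect is in merge_totals at line 5.
Key fact: The earliest visible damage is log position 5 — 'match at position 12' rather than the intended 'match at position 2'.
Crash: settle_round, line 11, IndexError.
Call chain: main -> fold_scores([7, 5, 12, 7], 12) (called at line 33) -> settle_round([7, 5, 12, 7], 12) (called at line 25).
First divergence: position 5 — shown 'match at position 12', intended 'match at position 2'.
Intended log window:
  3: settle_round start: n=4 cutoff=12
  4: merge_totals start: n=4 cutoff=12
  5: match at position 2
  6: grade_run: inputs 24 and 2
Execution walk:
  merge_totals([7, 5, 12, 7], 12) -> 12  [called from settle_round, line 9]
Log origin:
  1: logged in main at line 32
  2: logged in fold_scores at line 24
  3: logged in settle_round at line 8
  4: logged in merge_totals at line 2
  5: logged in settle_round at line 10
A correct fix: line 5: replace `slot` with `top`.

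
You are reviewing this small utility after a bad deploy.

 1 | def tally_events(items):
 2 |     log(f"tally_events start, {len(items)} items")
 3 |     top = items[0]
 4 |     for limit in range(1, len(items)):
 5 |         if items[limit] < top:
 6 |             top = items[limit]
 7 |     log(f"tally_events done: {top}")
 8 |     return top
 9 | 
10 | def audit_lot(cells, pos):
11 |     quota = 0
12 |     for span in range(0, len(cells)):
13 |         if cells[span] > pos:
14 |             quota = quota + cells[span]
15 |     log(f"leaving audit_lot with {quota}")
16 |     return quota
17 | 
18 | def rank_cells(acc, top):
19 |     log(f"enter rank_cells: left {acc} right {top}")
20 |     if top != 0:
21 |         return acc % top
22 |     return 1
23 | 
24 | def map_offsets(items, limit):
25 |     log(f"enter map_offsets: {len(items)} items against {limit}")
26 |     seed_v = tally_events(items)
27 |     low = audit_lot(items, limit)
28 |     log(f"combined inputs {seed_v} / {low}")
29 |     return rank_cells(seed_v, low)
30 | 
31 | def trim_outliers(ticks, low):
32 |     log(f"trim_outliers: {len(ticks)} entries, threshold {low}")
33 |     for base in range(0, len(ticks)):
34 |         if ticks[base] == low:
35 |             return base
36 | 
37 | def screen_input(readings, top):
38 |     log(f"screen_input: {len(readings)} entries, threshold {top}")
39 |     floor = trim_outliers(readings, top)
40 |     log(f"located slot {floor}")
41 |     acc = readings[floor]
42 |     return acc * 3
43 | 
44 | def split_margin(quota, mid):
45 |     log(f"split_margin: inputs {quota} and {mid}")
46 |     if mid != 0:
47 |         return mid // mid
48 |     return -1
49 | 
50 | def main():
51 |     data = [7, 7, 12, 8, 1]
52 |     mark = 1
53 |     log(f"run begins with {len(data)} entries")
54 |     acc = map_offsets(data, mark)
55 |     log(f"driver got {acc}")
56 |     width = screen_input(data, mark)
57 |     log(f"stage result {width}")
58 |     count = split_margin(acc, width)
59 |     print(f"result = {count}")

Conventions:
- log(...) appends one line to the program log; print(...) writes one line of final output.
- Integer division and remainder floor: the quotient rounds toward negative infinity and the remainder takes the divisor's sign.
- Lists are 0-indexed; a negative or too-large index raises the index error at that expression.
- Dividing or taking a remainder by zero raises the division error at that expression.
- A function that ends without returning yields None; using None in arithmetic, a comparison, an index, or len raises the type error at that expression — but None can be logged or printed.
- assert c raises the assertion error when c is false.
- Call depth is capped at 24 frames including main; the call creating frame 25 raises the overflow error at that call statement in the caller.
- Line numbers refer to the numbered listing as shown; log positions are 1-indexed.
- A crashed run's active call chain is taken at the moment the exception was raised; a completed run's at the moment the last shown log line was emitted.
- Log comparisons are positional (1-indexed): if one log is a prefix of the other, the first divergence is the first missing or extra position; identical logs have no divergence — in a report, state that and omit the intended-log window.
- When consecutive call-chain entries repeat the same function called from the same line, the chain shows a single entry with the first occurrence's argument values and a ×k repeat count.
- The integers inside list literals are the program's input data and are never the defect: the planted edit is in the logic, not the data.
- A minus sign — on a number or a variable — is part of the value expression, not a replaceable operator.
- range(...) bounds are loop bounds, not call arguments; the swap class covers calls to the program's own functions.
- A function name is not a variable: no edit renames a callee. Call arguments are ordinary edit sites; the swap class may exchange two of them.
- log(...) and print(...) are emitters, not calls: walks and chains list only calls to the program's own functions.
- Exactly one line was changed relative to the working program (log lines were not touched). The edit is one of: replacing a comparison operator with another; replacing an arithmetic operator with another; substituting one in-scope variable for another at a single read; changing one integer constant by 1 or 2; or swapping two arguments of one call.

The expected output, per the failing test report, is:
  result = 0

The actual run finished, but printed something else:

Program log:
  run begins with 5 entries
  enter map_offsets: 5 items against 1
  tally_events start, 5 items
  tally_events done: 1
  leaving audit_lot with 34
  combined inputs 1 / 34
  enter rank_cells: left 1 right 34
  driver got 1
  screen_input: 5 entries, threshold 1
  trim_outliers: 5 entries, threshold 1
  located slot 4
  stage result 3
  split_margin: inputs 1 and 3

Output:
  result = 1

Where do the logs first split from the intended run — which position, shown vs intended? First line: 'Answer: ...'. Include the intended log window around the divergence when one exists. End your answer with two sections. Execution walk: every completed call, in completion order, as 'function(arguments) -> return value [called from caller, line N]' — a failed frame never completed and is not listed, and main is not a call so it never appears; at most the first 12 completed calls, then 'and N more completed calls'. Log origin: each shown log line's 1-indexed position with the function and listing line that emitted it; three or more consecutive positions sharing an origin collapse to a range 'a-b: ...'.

Answer: none (the log streams are identical).
Execution walk:
  tally_events([7, 7, 12, 8, 1]) -> 1  [called from map_offsets, line 26]
  audit_lot([7, 7, 12, 8, 1], 1) -> 34  [called from map_offsets, line 27]
  rank_cells(1, 34) -> 1  [called from map_offsets, line 29]
  map_offsets([7, 7, 12, 8, 1], 1) -> 1  [called from main, line 54]
  trim_outliers([7, 7, 12, 8, 1], 1) -> 4  [called from screen_input, line 39]
  screen_input([7, 7, 12, 8, 1], 1) -> 3  [called from main, line 56]
  split_margin(1, 3) -> 1  [called from main, line 58]
Origin of each log line:
  1: logged in main at line 53
  2: logged in map_offsets at line 25
  3: logged in tally_events at line 2
  4: logged in tally_events at line 7
  5: logged in audit_lot at line 15
  6: logged in map_offsets at line 28
  7: logged in rank_cells at line 19
  8: logged in main at line 55
  9: logged in screen_input at line 38
  10: logged in trim_outliers at line 32
  11: logged in screen_input at line 40
  12: logged in main at line 57
  13: logged in split_margin at line 45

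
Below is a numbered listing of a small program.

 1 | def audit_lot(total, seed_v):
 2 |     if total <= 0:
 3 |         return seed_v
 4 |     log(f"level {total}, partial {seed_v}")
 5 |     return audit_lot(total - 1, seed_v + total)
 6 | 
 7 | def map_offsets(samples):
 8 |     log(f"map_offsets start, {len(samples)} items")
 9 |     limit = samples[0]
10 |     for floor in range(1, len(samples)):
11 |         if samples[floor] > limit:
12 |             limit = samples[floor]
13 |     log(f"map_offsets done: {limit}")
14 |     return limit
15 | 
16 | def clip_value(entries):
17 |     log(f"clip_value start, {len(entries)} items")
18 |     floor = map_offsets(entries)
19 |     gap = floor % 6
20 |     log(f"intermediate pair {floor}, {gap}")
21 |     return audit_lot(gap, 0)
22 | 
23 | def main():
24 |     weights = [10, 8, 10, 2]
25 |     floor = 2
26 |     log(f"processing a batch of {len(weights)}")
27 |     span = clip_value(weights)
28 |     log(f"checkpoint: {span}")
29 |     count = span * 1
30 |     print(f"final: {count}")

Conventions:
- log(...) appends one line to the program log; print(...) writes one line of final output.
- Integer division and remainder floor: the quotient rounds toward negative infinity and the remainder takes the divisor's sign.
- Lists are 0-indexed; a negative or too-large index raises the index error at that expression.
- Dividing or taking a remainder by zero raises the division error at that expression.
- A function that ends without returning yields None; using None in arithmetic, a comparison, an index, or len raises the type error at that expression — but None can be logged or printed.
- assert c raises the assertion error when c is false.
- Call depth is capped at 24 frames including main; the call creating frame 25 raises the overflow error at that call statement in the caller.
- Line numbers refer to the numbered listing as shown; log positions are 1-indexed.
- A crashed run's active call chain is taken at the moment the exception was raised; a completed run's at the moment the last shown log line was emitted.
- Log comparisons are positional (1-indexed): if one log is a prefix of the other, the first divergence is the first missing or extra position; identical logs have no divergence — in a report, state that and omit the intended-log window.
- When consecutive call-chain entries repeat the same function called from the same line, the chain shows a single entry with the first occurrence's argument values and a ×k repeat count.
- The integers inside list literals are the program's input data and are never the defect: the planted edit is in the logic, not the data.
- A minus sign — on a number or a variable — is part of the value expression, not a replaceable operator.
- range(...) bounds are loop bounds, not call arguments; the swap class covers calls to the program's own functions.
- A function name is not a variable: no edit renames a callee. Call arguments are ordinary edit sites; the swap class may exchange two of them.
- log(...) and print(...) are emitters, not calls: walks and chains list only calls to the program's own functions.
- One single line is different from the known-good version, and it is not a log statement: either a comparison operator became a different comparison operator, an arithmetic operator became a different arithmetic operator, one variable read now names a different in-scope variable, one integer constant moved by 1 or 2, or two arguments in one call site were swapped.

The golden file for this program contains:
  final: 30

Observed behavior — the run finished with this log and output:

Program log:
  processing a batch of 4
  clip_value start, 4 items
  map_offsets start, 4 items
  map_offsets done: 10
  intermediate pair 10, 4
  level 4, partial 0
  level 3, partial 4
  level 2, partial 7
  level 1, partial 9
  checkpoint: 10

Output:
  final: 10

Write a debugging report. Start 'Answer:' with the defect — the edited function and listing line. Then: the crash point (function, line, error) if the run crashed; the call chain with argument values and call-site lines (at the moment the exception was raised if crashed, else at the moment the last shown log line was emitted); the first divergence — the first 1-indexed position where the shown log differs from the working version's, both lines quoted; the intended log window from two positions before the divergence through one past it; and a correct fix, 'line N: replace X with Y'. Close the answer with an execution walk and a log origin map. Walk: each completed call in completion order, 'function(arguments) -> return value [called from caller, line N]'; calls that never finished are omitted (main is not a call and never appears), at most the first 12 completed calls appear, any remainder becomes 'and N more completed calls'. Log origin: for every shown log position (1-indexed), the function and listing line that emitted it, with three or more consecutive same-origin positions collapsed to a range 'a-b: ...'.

Answer: the defect is in main at line 29.
The tell: No log line changed; the fault shows up purely in the output.
Call chain: main.
First divergence: none — the logs agree in full.
Execution walk:
  map_offsets([10, 8, 10, 2]) -> 10  [called from clip_value, line 18]
  audit_lot(0, 10) -> 10  [called from audit_lot, line 5]
  audit_lot(1, 9) -> 10  [called from audit_lot, line 5]
  audit_lot(2, 7) -> 10  [called from audit_lot, line 5]
  audit_lot(3, 4) -> 10  [called from audit_lot, line 5]
  audit_lot(4, 0) -> 10  [called from clip_value, line 21]
  clip_value([10, 8, 10, 2]) -> 10  [called from main, line 27]
Log line origins:
  1: logged in main at line 26
  2: logged in clip_value at line 17
  3: logged in map_offsets at line 8
  4: logged in map_offsets at line 13
  5: logged in clip_value at line 20
  6-9: logged in audit_lot at line 4
  10: logged in main at line 28
A correct fix: line 29: replace `1` with `3`.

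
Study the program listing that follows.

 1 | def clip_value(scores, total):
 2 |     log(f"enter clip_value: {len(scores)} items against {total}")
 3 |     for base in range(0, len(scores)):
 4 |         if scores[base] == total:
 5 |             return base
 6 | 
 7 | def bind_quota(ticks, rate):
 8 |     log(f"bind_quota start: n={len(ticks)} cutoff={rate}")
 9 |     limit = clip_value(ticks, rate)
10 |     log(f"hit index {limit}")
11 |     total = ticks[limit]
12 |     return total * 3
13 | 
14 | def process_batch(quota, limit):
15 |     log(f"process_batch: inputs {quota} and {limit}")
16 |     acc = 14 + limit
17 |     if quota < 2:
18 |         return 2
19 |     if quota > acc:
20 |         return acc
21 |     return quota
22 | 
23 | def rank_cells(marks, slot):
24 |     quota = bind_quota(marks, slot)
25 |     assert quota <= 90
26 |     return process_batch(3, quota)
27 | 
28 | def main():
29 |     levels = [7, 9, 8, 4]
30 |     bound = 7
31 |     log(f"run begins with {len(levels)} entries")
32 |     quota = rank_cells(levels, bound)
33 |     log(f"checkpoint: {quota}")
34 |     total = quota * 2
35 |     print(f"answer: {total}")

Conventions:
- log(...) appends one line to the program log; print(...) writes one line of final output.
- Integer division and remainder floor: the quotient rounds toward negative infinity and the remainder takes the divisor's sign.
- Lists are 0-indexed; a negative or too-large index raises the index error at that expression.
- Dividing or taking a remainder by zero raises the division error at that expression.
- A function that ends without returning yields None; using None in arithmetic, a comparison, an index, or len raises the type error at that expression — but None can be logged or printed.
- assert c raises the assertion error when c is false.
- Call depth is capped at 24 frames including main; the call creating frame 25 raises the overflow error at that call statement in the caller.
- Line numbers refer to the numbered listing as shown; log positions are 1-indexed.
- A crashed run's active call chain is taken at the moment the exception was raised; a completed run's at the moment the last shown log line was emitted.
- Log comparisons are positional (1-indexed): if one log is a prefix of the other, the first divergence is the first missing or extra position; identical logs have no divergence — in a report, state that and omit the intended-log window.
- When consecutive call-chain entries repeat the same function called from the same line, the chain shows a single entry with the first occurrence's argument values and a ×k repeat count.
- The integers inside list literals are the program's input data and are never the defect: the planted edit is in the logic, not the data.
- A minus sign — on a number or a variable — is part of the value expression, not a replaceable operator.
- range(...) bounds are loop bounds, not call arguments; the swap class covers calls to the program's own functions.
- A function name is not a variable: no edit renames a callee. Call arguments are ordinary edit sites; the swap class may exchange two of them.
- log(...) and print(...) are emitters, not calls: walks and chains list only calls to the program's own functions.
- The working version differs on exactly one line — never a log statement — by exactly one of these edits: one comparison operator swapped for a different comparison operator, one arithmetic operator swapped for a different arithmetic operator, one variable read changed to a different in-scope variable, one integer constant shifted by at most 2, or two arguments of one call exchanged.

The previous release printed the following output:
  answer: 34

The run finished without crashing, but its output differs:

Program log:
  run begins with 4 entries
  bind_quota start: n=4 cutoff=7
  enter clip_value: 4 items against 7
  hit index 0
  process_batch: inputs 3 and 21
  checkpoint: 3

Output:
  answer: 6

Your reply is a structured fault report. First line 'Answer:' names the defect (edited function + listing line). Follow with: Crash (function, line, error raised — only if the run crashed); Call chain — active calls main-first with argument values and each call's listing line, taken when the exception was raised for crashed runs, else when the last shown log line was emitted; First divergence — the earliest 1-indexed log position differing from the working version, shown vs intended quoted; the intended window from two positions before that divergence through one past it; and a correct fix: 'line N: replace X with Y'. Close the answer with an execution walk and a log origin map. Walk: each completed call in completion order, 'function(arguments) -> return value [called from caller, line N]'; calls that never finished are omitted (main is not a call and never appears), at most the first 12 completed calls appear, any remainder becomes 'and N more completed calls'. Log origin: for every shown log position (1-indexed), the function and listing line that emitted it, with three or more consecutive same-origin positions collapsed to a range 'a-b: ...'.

Answer: the defect is in rank_cells at line 26.
Core observation: At log position 5 the runs split — shown 'process_batch: inputs 3 and 21', but the working version logs 'process_batch: inputs 21 and 3'.
Call chain: main.
First divergence: position 5 — the shown line 'process_batch: inputs 3 and 21' should read 'process_batch: inputs 21 and 3'.
Intended log window:
  3: enter clip_value: 4 items against 7
  4: hit index 0
  5: process_batch: inputs 21 and 3
  6: checkpoint: 17
Execution walk:
  clip_value([7, 9, 8, 4], 7) -> 0  [called from bind_quota, line 9]
  bind_quota([7, 9, 8, 4], 7) -> 21  [called from rank_cells, line 24]
  process_batch(3, 21) -> 3  [called from rank_cells, line 26]
  rank_cells([7, 9, 8, 4], 7) -> 3  [called from main, line 32]
Origin of each log line:
  1 — main, line 31
  2 — bind_quota, line 8
  3 — clip_value, line 2
  4 — bind_quota, line 10
  5 — process_batch, line 15
  6 — main, line 33
A correct fix: line 26: replace `process_batch(3, quota)` with `process_batch(quota, 3)`.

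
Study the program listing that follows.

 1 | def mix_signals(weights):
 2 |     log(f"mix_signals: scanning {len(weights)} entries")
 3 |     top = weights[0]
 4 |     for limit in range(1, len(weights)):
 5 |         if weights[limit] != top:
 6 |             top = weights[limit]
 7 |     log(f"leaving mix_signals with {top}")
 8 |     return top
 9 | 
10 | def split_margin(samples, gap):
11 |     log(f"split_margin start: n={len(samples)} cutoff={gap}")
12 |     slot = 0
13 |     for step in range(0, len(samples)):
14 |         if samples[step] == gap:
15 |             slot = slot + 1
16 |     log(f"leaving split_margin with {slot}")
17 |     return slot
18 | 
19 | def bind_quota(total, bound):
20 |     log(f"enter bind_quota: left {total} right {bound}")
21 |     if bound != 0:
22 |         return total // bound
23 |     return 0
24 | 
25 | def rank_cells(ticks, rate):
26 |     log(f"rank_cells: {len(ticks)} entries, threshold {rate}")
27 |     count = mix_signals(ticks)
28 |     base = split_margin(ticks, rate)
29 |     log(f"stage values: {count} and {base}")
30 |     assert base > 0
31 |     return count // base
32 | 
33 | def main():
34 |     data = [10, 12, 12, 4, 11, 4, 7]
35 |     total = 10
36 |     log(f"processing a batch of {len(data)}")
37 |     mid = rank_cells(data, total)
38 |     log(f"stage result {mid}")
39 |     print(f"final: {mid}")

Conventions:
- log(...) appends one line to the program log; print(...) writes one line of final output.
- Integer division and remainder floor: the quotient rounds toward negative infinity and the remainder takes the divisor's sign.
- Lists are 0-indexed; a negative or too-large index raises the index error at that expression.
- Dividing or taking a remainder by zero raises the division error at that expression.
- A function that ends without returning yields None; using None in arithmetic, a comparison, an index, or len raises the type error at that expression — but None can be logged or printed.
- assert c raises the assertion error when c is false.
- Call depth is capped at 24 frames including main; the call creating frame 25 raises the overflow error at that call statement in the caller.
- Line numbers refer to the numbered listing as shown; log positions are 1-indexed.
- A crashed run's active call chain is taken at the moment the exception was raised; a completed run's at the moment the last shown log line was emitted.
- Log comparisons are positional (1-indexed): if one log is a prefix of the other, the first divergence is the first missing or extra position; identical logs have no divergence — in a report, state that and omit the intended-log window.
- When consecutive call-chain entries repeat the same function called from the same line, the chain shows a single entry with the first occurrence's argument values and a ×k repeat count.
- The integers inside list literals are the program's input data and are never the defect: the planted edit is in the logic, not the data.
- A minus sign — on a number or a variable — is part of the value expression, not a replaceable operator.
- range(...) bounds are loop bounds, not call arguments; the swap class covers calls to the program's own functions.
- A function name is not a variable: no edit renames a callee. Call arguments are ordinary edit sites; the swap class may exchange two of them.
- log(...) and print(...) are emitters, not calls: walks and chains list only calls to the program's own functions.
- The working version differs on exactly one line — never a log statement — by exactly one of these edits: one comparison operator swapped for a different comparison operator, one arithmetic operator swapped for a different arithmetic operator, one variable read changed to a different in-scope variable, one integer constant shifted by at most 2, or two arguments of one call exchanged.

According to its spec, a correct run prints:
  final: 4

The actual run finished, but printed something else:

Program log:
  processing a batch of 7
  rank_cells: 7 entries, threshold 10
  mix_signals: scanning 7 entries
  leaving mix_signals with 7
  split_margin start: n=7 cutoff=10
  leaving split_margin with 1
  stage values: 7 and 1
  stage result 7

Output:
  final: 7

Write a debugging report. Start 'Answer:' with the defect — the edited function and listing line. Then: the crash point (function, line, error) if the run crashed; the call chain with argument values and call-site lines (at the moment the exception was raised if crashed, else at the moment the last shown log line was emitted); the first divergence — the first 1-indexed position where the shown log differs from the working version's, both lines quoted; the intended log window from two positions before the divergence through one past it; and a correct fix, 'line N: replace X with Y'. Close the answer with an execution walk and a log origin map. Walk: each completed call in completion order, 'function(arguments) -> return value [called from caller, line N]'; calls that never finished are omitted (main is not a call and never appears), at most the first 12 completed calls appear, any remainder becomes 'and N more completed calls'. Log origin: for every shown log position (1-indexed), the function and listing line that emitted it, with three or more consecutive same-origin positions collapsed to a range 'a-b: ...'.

Answer: the defect is in mix_signals at line 5.
Core observation: Position 4 is the first bad log line: 'leaving mix_signals with 7' should read 'leaving mix_signals with 4'.
Call chain: main.
First divergence: position 4 — shown 'leaving mix_signals with 7', intended 'leaving mix_signals with 4'.
Intended log window:
  2: rank_cells: 7 entries, threshold 10
  3: mix_signals: scanning 7 entries
  4: leaving mix_signals with 4
  5: split_margin start: n=7 cutoff=10
Execution walk:
  mix_signals([10, 12, 12, 4, 11, 4, 7]) -> 7  [called from rank_cells, line 27]
  split_margin([10, 12, 12, 4, 11, 4, 7], 10) -> 1  [called from rank_cells, line 28]
  rank_cells([10, 12, 12, 4, 11, 4, 7], 10) -> 7  [called from main, line 37]
Log line origins:
  1: emitted by main (line 36)
  2: emitted by rank_cells (line 26)
  3: emitted by mix_signals (line 2)
  4: emitted by mix_signals (line 7)
  5: emitted by split_margin (line 11)
  6: emitted by split_margin (line 16)
  7: emitted by rank_cells (line 29)
  8: emitted by main (line 38)
A correct fix: line 5: replace `!=` with `<`.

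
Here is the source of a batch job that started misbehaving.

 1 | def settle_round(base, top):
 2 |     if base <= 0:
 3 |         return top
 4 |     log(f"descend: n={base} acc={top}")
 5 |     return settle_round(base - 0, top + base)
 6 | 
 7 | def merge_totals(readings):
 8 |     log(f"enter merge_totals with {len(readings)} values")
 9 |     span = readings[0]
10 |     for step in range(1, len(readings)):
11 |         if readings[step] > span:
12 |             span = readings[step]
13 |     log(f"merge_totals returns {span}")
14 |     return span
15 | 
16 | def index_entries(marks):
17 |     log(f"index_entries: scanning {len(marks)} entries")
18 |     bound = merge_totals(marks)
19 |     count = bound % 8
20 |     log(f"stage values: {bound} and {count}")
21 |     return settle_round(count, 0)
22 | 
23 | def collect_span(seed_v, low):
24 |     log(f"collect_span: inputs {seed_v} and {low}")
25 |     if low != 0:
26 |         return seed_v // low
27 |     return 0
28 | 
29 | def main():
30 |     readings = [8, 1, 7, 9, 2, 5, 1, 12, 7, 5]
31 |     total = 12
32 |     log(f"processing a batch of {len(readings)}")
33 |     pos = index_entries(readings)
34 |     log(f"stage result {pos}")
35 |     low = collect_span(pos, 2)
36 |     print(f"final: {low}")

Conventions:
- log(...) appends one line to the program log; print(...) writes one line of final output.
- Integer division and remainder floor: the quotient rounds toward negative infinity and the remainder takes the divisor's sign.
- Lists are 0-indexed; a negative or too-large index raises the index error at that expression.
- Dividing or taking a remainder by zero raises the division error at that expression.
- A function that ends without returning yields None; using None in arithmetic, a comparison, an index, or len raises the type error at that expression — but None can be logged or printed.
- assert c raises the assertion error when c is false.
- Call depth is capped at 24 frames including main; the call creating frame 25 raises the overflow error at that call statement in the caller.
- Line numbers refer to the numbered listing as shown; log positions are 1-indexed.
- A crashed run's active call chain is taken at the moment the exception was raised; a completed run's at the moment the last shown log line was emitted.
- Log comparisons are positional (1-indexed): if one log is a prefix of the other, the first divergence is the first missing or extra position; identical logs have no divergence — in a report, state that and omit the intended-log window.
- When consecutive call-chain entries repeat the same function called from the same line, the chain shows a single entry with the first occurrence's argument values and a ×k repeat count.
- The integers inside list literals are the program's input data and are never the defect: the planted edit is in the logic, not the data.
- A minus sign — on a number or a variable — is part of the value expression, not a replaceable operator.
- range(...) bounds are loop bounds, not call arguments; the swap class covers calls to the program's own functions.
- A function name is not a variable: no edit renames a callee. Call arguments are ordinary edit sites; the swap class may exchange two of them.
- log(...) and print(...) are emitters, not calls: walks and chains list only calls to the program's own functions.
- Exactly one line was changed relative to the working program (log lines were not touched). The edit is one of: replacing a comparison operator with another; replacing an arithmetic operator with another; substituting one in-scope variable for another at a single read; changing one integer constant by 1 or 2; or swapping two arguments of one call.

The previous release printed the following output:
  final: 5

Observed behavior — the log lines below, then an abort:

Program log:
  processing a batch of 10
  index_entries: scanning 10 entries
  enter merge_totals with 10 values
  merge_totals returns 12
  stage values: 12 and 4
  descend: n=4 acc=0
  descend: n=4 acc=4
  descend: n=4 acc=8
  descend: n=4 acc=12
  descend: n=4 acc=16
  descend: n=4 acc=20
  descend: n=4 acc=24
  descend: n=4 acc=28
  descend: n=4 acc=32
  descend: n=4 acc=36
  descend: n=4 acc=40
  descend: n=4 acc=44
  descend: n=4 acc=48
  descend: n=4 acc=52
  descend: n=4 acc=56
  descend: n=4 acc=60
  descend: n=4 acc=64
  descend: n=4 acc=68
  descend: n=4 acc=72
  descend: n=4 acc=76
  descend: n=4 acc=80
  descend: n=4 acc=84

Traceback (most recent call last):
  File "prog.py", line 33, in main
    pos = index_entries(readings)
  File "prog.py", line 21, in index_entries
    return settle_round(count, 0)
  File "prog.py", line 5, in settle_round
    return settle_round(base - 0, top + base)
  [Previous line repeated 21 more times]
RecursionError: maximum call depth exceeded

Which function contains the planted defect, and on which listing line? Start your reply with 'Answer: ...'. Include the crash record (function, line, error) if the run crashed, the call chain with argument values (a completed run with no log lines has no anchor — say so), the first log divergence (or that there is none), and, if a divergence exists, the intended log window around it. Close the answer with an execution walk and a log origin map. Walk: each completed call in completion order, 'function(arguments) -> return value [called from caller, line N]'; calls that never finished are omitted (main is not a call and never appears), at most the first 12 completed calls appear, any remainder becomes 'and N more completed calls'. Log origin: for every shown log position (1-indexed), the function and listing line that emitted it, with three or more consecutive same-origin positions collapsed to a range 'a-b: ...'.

Answer: the defect is in settle_round at line 5.
The tell: At log position 7 the runs split — shown 'descend: n=4 acc=4', but the working version logs 'descend: n=3 acc=4'.
Crash: settle_round, line 5, RecursionError.
Call chain: main -> index_entries([8, 1, 7, 9, 2, 5, 1, 12, 7, 5]) (called at line 33) -> settle_round(4, 0) (called at line 21) -> settle_round(4, 4) (called at line 5) ×21.
First divergence: position 7; shown 'descend: n=4 acc=4' vs intended 'descend: n=3 acc=4'.
Intended log window:
  5: stage values: 12 and 4
  6: descend: n=4 acc=0
  7: descend: n=3 acc=4
  8: descend: n=2 acc=7
Execution walk:
  merge_totals([8, 1, 7, 9, 2, 5, 1, 12, 7, 5]) -> 12  [called from index_entries, line 18]
Log line origins:
  1 — main, line 32
  2 — index_entries, line 17
  3 — merge_totals, line 8
  4 — merge_totals, line 13
  5 — index_entries, line 20
  6-27 — settle_round, line 4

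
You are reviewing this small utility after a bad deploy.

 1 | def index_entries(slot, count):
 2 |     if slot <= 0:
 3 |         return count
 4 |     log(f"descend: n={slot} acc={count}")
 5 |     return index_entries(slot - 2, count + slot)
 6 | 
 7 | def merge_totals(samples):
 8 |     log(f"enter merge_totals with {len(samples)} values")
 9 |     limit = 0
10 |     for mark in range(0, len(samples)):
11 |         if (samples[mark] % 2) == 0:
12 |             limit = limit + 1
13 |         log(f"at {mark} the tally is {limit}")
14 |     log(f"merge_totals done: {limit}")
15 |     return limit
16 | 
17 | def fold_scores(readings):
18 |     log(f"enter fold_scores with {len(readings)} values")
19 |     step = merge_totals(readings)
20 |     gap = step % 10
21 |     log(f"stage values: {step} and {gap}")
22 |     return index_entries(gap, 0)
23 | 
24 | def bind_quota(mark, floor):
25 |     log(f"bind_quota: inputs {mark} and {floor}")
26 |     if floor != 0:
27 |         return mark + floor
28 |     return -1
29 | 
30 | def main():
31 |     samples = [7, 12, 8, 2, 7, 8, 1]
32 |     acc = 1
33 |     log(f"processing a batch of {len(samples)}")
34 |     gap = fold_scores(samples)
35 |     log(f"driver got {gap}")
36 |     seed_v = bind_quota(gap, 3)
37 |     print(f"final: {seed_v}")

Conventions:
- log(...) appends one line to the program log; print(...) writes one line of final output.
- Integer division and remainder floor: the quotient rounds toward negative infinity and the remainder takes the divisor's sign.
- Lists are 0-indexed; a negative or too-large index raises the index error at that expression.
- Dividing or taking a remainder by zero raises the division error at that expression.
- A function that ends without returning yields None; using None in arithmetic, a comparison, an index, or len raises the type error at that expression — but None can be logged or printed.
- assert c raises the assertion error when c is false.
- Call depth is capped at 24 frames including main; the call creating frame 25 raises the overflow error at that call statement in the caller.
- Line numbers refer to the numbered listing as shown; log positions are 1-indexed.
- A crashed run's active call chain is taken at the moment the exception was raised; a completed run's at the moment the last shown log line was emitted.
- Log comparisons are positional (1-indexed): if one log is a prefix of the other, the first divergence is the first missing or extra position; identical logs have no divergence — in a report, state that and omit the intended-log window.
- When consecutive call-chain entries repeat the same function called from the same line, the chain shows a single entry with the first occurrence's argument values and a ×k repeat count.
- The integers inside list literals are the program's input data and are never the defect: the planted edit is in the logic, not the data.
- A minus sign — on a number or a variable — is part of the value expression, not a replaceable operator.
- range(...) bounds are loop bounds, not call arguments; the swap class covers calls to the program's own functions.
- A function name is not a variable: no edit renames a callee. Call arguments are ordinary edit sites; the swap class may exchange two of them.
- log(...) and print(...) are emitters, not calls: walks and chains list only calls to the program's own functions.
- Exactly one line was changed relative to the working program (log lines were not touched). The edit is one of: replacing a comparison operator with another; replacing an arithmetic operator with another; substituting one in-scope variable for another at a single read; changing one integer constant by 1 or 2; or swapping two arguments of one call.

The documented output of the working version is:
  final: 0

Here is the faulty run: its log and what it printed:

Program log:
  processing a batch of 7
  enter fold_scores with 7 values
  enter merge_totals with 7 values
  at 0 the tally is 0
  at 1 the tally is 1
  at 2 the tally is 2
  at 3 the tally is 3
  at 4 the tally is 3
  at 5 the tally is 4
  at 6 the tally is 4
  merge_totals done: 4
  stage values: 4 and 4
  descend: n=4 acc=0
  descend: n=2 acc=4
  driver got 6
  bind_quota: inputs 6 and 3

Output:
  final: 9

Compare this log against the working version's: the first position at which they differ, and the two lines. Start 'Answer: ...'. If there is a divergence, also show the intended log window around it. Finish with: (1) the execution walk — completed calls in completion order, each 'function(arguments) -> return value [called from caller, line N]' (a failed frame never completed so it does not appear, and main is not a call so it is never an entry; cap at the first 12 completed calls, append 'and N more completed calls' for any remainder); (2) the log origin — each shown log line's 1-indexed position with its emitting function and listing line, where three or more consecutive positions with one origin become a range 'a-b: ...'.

Answer: none (the log streams are identical).
Execution walk:
  merge_totals([7, 12, 8, 2, 7, 8, 1]) -> 4  [called from fold_scores, line 19]
  index_entries(0, 6) -> 6  [called from index_entries, line 5]
  index_entries(2, 4) -> 6  [called from index_entries, line 5]
  index_entries(4, 0) -> 6  [called from fold_scores, line 22]
  fold_scores([7, 12, 8, 2, 7, 8, 1]) -> 6  [called from main, line 34]
  bind_quota(6, 3) -> 9  [called from main, line 36]
Log line origins:
  1: emitted by main (line 33)
  2: emitted by fold_scores (line 18)
  3: emitted by merge_totals (line 8)
  4-10: emitted by merge_totals (line 13)
  11: emitted by merge_totals (line 14)
  12: emitted by fold_scores (line 21)
  13: emitted by index_entries (line 4)
  14: emitted by index_entries (line 4)
  15: emitted by main (line 35)
  16: emitted by bind_quota (line 25)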